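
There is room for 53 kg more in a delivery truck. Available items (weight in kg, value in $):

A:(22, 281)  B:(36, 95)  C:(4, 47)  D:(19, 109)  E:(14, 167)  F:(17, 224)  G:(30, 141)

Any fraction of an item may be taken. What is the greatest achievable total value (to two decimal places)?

Sort by value per unit weight and fill in that order.
Order: F (224/17=13.18) > A (281/22=12.77) > E (167/14=11.93) > C (47/4=11.75) > D (109/19=5.74) > G (141/30=4.70) > B (95/36=2.64)
Fill: take F (17 @ 224) → take A (22 @ 281) → take E (14 @ 167); 53/53 used.
Total value = 672.00

672.00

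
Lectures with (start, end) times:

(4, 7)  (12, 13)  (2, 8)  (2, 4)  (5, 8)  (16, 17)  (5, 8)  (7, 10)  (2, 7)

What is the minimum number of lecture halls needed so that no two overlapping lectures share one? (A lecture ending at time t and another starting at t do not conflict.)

The answer is the maximum number of intervals overlapping at any instant.
Events (time:±→running): 2:+→1 2:+→2 2:+→3 4:-→2 4:+→3 5:+→4 5:+→5 … peak 5.

5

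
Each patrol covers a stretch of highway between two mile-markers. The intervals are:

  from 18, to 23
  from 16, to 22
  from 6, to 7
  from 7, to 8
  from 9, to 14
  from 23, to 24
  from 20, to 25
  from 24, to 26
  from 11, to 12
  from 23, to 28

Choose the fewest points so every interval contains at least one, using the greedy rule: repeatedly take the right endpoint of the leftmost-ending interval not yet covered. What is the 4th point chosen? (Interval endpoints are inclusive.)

24

Process intervals by earliest right end; each time one isn't hit yet, stab at its right endpoint.
Sorted: [6,7] [7,8] [11,12] [9,14] [16,22] [18,23] [23,24] [20,25] [24,26] [23,28]
{[6,7],[7,8]} hit by 7; {[11,12],[9,14]} hit by 12; {[16,22],[18,23]} hit by 22; {[23,24],[20,25],[24,26],[23,28]} hit by 24.
Points: 7, 12, 22, 24 (4 total).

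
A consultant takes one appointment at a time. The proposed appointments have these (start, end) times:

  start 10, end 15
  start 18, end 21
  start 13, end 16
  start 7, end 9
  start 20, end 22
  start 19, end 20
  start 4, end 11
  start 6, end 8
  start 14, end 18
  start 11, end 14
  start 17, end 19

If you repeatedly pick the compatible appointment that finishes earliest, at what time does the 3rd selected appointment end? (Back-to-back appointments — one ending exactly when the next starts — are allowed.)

By end time: (6,8), (7,9), (4,11), (11,14), (10,15), (13,16), (14,18), (17,19), (19,20), (18,21), (20,22).
Pick (6,8); next start ≥ 8 → (11,14); next start ≥ 14 → (14,18); next start ≥ 18 → (19,20); next start ≥ 20 → (20,22).
Selected: (6,8) (11,14) (14,18) (19,20) (20,22)

18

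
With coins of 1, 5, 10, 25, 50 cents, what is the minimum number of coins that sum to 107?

Use the largest denomination that fits, subtract, and repeat.
107 = 2×50 + 1×5 + 2×1
Total coins = 2 + 1 + 2 = 5

5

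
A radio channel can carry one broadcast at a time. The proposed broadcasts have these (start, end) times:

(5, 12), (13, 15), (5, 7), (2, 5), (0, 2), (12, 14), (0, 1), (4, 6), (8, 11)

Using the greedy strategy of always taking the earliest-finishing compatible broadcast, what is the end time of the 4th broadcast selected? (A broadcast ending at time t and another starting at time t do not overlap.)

11

Sorted by end: (0,1)  (0,2)  (2,5)  (4,6)  (5,7)  (8,11)  (5,12)  (12,14)  (13,15)
take (0,1); take (2,5); take (5,7); take (8,11); take (12,14); skip (13,15).
Selected: (0,1) (2,5) (5,7) (8,11) (12,14)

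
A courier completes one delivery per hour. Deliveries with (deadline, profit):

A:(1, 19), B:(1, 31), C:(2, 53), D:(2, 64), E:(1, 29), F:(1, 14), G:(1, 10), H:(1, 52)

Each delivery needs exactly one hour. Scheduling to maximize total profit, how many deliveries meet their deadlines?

2

Sort by profit descending; place each in the latest free slot ≤ its deadline.
By profit: D(d2,64), C(d2,53), H(d1,52), B(d1,31), E(d1,29), A(d1,19), F(d1,14), G(d1,10)
D→slot 2; C→slot 1; H skipped; B skipped; E skipped; A skipped; F skipped; G skipped.
2 of 8 scheduled.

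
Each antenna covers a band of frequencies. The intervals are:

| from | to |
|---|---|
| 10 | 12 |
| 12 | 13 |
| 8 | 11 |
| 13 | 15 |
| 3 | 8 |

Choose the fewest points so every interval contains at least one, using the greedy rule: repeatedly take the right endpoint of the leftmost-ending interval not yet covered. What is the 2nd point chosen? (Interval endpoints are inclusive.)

Process intervals by earliest right end; each time one isn't hit yet, stab at its right endpoint.
By right end: [3,8]  [8,11]  [10,12]  [12,13]  [13,15]
[3,8] uncovered → point at 8; [10,12] uncovered → point at 12; [13,15] uncovered → point at 15.
Points: 8, 12, 15 (3 total).

12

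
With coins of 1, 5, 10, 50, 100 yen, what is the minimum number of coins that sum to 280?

Use the largest denomination that fits, subtract, and repeat.
280 − 2×100→80 − 1×50→30 − 3×10→0
Total coins = 2 + 1 + 3 = 6

6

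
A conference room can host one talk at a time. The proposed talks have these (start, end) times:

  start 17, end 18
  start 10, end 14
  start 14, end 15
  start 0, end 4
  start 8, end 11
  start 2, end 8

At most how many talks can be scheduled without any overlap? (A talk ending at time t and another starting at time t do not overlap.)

4

Greedy by earliest finish: after sorting by end time, pick each interval compatible with the last pick.
By end time: (0,4), (2,8), (8,11), (10,14), (14,15), (17,18).
Pick (0,4); next start ≥ 4 → (8,11); next start ≥ 11 → (14,15); next start ≥ 15 → (17,18).
Selected 4 talks.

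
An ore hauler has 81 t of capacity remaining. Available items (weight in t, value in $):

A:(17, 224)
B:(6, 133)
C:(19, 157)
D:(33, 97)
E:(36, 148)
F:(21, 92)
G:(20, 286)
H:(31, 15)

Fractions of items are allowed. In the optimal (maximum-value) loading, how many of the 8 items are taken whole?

4

Sort by value per unit weight and fill in that order.
Order: B (133/6=22.17) > G (286/20=14.30) > A (224/17=13.18) > C (157/19=8.26) > F (92/21=4.38) > E (148/36=4.11) > D (97/33=2.94) > H (15/31=0.48)
Fill: take B (6 @ 133) → take G (20 @ 286) → take A (17 @ 224) → take C (19 @ 157) → take 19/21 of F → 83.24; 81/81 used.
4 item(s) taken whole; one partial (take 19/21 of F).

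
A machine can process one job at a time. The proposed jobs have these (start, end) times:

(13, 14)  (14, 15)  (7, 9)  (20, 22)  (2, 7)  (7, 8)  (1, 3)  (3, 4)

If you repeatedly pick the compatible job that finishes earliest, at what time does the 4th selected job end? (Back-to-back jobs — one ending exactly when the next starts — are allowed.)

14

Order by finish time; keep every interval that doesn't clash with the previous kept one.
By end time: (1,3), (3,4), (2,7), (7,8), (7,9), (13,14), (14,15), (20,22).
Pick (1,3); next start ≥ 3 → (3,4); next start ≥ 4 → (7,8); next start ≥ 8 → (13,14); next start ≥ 14 → (14,15); next start ≥ 15 → (20,22).
Selected: (1,3) (3,4) (7,8) (13,14) (14,15) (20,22)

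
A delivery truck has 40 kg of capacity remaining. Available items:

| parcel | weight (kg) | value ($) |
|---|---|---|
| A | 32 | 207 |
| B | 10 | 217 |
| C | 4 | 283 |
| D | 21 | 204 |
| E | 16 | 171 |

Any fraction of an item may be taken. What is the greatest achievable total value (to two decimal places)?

768.14

Greedy by value/weight ratio, highest first.
Order: C (283/4=70.75) > B (217/10=21.70) > E (171/16=10.69) > D (204/21=9.71) > A (207/32=6.47)
Fill: take C (4 @ 283) → take B (10 @ 217) → take E (16 @ 171) → take 10/21 of D → 97.14; 40/40 used.
Total value = 768.14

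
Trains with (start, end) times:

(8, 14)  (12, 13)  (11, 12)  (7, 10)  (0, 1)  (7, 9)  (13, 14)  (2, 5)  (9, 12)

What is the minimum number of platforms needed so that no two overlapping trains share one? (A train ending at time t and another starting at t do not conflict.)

The answer is the maximum number of intervals overlapping at any instant.
Events (time:±→running): 0:+→1 1:-→0 2:+→1 5:-→0 7:+→1 7:+→2 8:+→3 … peak 3.

3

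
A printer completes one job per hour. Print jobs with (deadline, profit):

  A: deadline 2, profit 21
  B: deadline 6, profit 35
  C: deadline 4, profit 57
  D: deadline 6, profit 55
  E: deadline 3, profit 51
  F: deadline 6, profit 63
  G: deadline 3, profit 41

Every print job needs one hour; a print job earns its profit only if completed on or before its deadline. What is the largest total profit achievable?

Sort by profit descending; place each in the latest free slot ≤ its deadline.
By profit: F(d6,63), C(d4,57), D(d6,55), E(d3,51), G(d3,41), B(d6,35), A(d2,21)
F→slot 6; C→slot 4; D→slot 5; E→slot 3; G→slot 2; B→slot 1; A skipped.
Profit = 35 + 41 + 51 + 57 + 55 + 63 = 302

302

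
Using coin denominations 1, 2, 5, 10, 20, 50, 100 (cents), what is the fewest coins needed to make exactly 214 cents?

5

214 = 2×100 + 1×10 + 2×2
Total coins = 2 + 1 + 2 = 5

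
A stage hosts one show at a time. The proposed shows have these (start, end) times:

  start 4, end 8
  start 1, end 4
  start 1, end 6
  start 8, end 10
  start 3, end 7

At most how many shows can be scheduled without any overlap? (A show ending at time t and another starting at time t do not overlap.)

3

Sort by end time and greedily take each interval whose start is ≥ the last chosen end.
Sorted by end: (1,4)  (1,6)  (3,7)  (4,8)  (8,10)
take (1,4); take (4,8); take (8,10).
Selected 3 shows.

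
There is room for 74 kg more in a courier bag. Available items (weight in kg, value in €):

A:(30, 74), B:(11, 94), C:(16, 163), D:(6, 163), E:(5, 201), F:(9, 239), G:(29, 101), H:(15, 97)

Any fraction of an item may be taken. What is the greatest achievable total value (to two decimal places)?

998.79

Greedy by value/weight ratio, highest first.
Ratios (sorted): E 40.20, D 27.17, F 26.56, C 10.19, B 8.55, H 6.47, G 3.48, A 2.47
take E (5 @ 201); take D (6 @ 163); take F (9 @ 239); take C (16 @ 163); take B (11 @ 94); take H (15 @ 97); take 12/29 of G → 41.79. Capacity used 74/74.
Total value = 998.79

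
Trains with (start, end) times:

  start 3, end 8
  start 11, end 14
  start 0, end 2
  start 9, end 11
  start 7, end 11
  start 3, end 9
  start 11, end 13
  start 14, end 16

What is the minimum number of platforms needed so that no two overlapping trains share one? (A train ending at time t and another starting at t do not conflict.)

3

Count concurrent intervals with a sweep; the peak is the room count.
Events (time:±→running): 0:+→1 2:-→0 3:+→1 3:+→2 7:+→3 … peak 3.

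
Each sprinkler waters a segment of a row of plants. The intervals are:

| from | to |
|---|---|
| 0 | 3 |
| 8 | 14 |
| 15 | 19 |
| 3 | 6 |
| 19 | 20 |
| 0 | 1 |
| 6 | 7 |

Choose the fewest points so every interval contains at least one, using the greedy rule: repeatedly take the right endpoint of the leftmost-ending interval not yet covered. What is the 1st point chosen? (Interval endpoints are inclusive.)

By right end: [0,1]  [0,3]  [3,6]  [6,7]  [8,14]  [15,19]  [19,20]
[0,1] uncovered → point at 1; [3,6] uncovered → point at 6; [8,14] uncovered → point at 14; [15,19] uncovered → point at 19.
Points: 1, 6, 14, 19 (4 total).

1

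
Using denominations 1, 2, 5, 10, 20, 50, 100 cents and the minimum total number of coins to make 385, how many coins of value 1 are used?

Greedy: take as many of the largest coin as possible, then repeat with the remainder.
385 − 3×100→85 − 1×50→35 − 1×20→15 − 1×10→5 − 1×5→0
Count of 1: 0

0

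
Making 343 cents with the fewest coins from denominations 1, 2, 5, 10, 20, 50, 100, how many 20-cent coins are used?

2

Use the largest denomination that fits, subtract, and repeat.
343 − 3×100→43 − 2×20→3 − 1×2→1 − 1×1→0
Count of 20: 2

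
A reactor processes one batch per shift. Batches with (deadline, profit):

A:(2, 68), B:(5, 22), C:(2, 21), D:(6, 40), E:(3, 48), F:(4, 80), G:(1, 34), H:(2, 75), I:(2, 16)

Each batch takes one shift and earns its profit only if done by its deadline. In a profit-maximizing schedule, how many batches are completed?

Take jobs in profit order; each goes to the latest open slot no later than its deadline.
Profit order: F=80 H=75 A=68 E=48 D=40 G=34 B=22 C=21 I=16
Assign: F→slot 4, H→slot 2, A→slot 1, E→slot 3, D→slot 6, G skipped, B→slot 5, C skipped, I skipped.
Slots: [1:A] [2:H] [3:E] [4:F] [5:B] [6:D]
6 of 9 scheduled.

6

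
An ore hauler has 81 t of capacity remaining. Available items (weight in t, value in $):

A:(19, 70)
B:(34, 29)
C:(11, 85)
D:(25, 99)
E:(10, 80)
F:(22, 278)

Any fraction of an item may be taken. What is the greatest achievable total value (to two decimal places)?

Sort by value per unit weight and fill in that order.
Ratios (sorted): F 12.64, E 8.00, C 7.73, D 3.96, A 3.68, B 0.85
take F (22 @ 278); take E (10 @ 80); take C (11 @ 85); take D (25 @ 99); take 13/19 of A → 47.89. Capacity used 81/81.
Total value = 589.89

589.89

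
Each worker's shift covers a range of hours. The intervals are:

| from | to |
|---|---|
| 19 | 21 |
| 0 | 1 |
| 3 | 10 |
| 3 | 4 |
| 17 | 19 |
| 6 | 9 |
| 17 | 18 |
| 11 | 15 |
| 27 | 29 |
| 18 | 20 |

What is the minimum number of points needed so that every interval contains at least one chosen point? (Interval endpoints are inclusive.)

7

By right end: [0,1]  [3,4]  [6,9]  [3,10]  [11,15]  [17,18]  [17,19]  [18,20]  [19,21]  [27,29]
[0,1] uncovered → point at 1; [3,4] uncovered → point at 4; [6,9] uncovered → point at 9; [11,15] uncovered → point at 15; [17,18] uncovered → point at 18; [19,21] uncovered → point at 21; [27,29] uncovered → point at 29.
Points: 1, 4, 9, 15, 18, 21, 29 (7 total).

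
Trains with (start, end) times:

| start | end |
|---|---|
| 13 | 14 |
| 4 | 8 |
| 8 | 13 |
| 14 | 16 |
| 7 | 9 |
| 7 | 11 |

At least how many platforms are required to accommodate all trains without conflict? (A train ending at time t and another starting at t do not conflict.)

3

starts: [4, 7, 7, 8, 13, 14]
ends:   [8, 9, 11, 13, 14, 16]
s4→1 s7→2 s7→3  — peak 3.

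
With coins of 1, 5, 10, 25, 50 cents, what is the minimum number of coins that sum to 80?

Greedy: take as many of the largest coin as possible, then repeat with the remainder.
80 − 1×50→30 − 1×25→5 − 1×5→0
Total coins = 1 + 1 + 1 = 3

3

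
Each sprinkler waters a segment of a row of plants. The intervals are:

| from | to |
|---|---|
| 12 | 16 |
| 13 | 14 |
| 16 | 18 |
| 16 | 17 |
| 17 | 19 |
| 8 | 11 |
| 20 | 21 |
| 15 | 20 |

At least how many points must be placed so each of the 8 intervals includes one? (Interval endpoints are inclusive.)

4

Process intervals by earliest right end; each time one isn't hit yet, stab at its right endpoint.
Sorted: [8,11] [13,14] [12,16] [16,17] [16,18] [17,19] [15,20] [20,21]
{[8,11]} hit by 11; {[13,14],[12,16]} hit by 14; {[16,17],[16,18],[17,19],[15,20]} hit by 17; {[20,21]} hit by 21.
Points: 11, 14, 17, 21 (4 total).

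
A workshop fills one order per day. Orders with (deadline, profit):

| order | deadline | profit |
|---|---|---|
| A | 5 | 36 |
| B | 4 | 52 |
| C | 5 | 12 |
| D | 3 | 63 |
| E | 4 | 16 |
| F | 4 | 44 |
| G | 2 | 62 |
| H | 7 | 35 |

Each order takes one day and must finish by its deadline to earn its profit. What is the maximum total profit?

Sort by profit descending; place each in the latest free slot ≤ its deadline.
Profit order: D=63 G=62 B=52 F=44 A=36 H=35 E=16 C=12
Assign: D→slot 3, G→slot 2, B→slot 4, F→slot 1, A→slot 5, H→slot 7, E skipped, C skipped.
Slots: [1:F] [2:G] [3:D] [4:B] [5:A] [7:H]
Profit = 44 + 62 + 63 + 52 + 36 + 35 = 292

292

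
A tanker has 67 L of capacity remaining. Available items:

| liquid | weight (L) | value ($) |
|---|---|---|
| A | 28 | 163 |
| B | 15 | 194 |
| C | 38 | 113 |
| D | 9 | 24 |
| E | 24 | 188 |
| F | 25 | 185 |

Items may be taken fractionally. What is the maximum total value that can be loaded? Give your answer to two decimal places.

584.46

Ratios (sorted): B 12.93, E 7.83, F 7.40, A 5.82, C 2.97, D 2.67
take B (15 @ 194); take E (24 @ 188); take F (25 @ 185); take 3/28 of A → 17.46. Capacity used 67/67.
Total value = 584.46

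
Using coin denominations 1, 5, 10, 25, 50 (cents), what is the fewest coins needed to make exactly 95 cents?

95 − 1×50→45 − 1×25→20 − 2×10→0
Total coins = 1 + 1 + 2 = 4

4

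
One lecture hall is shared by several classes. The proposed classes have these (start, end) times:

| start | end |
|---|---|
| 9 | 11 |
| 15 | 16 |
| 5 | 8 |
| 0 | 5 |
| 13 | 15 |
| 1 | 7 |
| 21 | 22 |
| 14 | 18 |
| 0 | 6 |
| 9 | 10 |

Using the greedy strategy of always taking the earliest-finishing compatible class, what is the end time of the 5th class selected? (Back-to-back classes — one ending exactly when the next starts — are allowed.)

16

By end time: (0,5), (0,6), (1,7), (5,8), (9,10), (9,11), (13,15), (15,16), (14,18), (21,22).
Pick (0,5); next start ≥ 5 → (5,8); next start ≥ 8 → (9,10); next start ≥ 10 → (13,15); next start ≥ 15 → (15,16); next start ≥ 16 → (21,22).
Selected: (0,5) (5,8) (9,10) (13,15) (15,16) (21,22)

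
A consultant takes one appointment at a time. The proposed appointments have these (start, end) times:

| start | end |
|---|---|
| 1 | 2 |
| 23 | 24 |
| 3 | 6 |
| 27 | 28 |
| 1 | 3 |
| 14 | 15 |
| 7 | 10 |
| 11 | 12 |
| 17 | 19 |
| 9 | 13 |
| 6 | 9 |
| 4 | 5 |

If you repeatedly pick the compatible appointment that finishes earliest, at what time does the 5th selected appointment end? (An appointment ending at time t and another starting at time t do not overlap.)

15

By end time: (1,2), (1,3), (4,5), (3,6), (6,9), (7,10), (11,12), (9,13), (14,15), (17,19), (23,24), (27,28).
Pick (1,2); next start ≥ 2 → (4,5); next start ≥ 5 → (6,9); next start ≥ 9 → (11,12); next start ≥ 12 → (14,15); next start ≥ 15 → (17,19); next start ≥ 19 → (23,24); next start ≥ 24 → (27,28).
Selected: (1,2) (4,5) (6,9) (11,12) (14,15) (17,19) (23,24) (27,28)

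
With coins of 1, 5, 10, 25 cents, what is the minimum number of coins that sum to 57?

5

Use the largest denomination that fits, subtract, and repeat.
57 − 2×25→7 − 1×5→2 − 2×1→0
Total coins = 2 + 1 + 2 = 5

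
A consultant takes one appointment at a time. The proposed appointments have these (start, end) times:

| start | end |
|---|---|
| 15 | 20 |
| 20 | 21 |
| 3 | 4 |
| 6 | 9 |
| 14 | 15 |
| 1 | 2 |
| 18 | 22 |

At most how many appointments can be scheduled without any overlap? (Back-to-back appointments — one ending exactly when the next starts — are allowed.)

6

Greedy by earliest finish: after sorting by end time, pick each interval compatible with the last pick.
Sorted by end: (1,2)  (3,4)  (6,9)  (14,15)  (15,20)  (20,21)  (18,22)
take (1,2); take (3,4); take (6,9); take (14,15); take (15,20); take (20,21).
Selected 6 appointments.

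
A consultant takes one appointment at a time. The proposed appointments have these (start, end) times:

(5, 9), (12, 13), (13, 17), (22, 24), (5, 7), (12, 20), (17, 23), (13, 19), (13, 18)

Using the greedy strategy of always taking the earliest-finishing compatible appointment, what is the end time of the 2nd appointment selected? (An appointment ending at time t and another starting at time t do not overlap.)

Order by finish time; keep every interval that doesn't clash with the previous kept one.
Sorted by end: (5,7)  (5,9)  (12,13)  (13,17)  (13,18)  (13,19)  (12,20)  (17,23)  (22,24)
take (5,7); take (12,13); take (13,17); skip (13,19); take (17,23); skip (22,24).
Selected: (5,7) (12,13) (13,17) (17,23)

13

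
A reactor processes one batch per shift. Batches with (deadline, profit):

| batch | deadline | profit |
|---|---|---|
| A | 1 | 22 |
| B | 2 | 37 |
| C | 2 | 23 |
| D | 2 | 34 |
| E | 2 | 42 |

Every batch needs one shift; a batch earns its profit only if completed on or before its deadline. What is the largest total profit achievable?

79

By profit: E(d2,42), B(d2,37), D(d2,34), C(d2,23), A(d1,22)
E→slot 2; B→slot 1; D skipped; C skipped; A skipped.
Profit = 37 + 42 = 79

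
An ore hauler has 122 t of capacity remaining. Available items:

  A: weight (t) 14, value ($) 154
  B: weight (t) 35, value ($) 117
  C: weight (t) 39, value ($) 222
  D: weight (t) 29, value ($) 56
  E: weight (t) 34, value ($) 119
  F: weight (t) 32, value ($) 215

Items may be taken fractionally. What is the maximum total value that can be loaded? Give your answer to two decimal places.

Order: A (154/14=11.00) > F (215/32=6.72) > C (222/39=5.69) > E (119/34=3.50) > B (117/35=3.34) > D (56/29=1.93)
Fill: take A (14 @ 154) → take F (32 @ 215) → take C (39 @ 222) → take E (34 @ 119) → take 3/35 of B → 10.03; 122/122 used.
Total value = 720.03

720.03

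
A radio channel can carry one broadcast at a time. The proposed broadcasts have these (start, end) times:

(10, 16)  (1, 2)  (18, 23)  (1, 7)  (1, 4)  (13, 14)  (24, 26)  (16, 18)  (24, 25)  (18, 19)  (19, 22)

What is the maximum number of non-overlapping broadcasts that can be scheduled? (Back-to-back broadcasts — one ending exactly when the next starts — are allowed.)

6

Greedy by earliest finish: after sorting by end time, pick each interval compatible with the last pick.
Sorted by end: (1,2)  (1,4)  (1,7)  (13,14)  (10,16)  (16,18)  (18,19)  (19,22)  (18,23)  (24,25)  (24,26)
take (1,2); skip (1,7); take (13,14); take (16,18); take (18,19); take (19,22); take (24,25); skip (24,26).
Selected 6 broadcasts.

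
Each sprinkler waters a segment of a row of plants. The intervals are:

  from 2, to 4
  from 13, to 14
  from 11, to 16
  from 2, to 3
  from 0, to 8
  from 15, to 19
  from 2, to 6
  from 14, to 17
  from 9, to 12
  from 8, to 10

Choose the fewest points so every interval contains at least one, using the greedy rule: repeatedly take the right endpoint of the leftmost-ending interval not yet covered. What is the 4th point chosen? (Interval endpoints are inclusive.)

19

Sort by right endpoint; whenever an interval is uncovered, place a point at its right end.
Sorted: [2,3] [2,4] [2,6] [0,8] [8,10] [9,12] [13,14] [11,16] [14,17] [15,19]
{[2,3],[2,4],[2,6],[0,8]} hit by 3; {[8,10],[9,12]} hit by 10; {[13,14],[11,16],[14,17]} hit by 14; {[15,19]} hit by 19.
Points: 3, 10, 14, 19 (4 total).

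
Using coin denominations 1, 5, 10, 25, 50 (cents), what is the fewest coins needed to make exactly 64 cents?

6

64 = 1×50 + 1×10 + 4×1
Total coins = 1 + 1 + 4 = 6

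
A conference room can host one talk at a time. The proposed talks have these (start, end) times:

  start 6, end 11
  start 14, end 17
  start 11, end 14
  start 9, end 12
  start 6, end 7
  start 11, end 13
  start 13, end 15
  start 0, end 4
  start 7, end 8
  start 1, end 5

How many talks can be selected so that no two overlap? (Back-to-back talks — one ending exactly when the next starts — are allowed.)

Sort by end time and greedily take each interval whose start is ≥ the last chosen end.
Sorted by end: (0,4)  (1,5)  (6,7)  (7,8)  (6,11)  (9,12)  (11,13)  (11,14)  (13,15)  (14,17)
take (0,4); skip (1,5); take (6,7); take (7,8); take (9,12); skip (11,13); skip (11,14); take (13,15).
Selected 5 talks.

5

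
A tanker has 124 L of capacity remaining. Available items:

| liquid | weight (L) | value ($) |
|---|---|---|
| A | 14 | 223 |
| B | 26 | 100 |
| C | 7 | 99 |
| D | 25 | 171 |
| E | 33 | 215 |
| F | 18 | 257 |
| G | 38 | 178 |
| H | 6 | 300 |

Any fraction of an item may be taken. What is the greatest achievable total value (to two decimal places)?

1363.37

Greedy by value/weight ratio, highest first.
Order: H (300/6=50.00) > A (223/14=15.93) > F (257/18=14.28) > C (99/7=14.14) > D (171/25=6.84) > E (215/33=6.52) > G (178/38=4.68) > B (100/26=3.85)
Fill: take H (6 @ 300) → take A (14 @ 223) → take F (18 @ 257) → take C (7 @ 99) → take D (25 @ 171) → take E (33 @ 215) → take 21/38 of G → 98.37; 124/124 used.
Total value = 1363.37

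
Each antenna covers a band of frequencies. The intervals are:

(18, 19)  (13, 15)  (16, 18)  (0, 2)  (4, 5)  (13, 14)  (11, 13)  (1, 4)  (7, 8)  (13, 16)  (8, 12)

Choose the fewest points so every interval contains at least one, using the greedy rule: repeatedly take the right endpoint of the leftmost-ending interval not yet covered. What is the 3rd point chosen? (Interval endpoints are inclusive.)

Sorted: [0,2] [1,4] [4,5] [7,8] [8,12] [11,13] [13,14] [13,15] [13,16] [16,18] [18,19]
{[0,2],[1,4]} hit by 2; {[4,5]} hit by 5; {[7,8],[8,12]} hit by 8; {[11,13],[13,14],[13,15],[13,16]} hit by 13; {[16,18],[18,19]} hit by 18.
Points: 2, 5, 8, 13, 18 (5 total).

8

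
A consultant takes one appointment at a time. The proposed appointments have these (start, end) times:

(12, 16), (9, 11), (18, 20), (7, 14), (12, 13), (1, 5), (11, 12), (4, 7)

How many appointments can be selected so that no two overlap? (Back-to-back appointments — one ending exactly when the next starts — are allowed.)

5

Sort by end time and greedily take each interval whose start is ≥ the last chosen end.
Sorted by end: (1,5)  (4,7)  (9,11)  (11,12)  (12,13)  (7,14)  (12,16)  (18,20)
take (1,5); skip (4,7); take (9,11); take (11,12); take (12,13); skip (7,14); take (18,20).
Selected 5 appointments.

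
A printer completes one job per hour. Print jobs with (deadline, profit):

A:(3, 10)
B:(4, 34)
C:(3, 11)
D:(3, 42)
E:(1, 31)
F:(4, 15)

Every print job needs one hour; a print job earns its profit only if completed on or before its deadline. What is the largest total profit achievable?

122

By profit: D(d3,42), B(d4,34), E(d1,31), F(d4,15), C(d3,11), A(d3,10)
D→slot 3; B→slot 4; E→slot 1; F→slot 2; C skipped; A skipped.
Profit = 31 + 15 + 42 + 34 = 122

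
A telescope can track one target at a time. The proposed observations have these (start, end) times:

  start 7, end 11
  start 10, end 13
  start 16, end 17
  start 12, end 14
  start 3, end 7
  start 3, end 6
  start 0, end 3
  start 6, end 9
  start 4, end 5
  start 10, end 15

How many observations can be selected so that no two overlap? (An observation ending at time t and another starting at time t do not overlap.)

5

By end time: (0,3), (4,5), (3,6), (3,7), (6,9), (7,11), (10,13), (12,14), (10,15), (16,17).
Pick (0,3); next start ≥ 3 → (4,5); next start ≥ 5 → (6,9); next start ≥ 9 → (10,13); next start ≥ 13 → (16,17).
Selected 5 observations.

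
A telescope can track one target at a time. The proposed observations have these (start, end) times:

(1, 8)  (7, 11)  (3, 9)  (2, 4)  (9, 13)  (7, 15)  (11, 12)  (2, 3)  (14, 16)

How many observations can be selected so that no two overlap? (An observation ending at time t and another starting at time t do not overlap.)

4

Order by finish time; keep every interval that doesn't clash with the previous kept one.
Sorted by end: (2,3)  (2,4)  (1,8)  (3,9)  (7,11)  (11,12)  (9,13)  (7,15)  (14,16)
take (2,3); skip (1,8); take (3,9); take (11,12); skip (9,13); take (14,16).
Selected 4 observations.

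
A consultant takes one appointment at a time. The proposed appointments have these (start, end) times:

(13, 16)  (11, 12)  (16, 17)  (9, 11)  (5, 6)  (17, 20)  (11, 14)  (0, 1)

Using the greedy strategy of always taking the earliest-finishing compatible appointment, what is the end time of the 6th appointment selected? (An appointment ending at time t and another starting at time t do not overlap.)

17

Order by finish time; keep every interval that doesn't clash with the previous kept one.
By end time: (0,1), (5,6), (9,11), (11,12), (11,14), (13,16), (16,17), (17,20).
Pick (0,1); next start ≥ 1 → (5,6); next start ≥ 6 → (9,11); next start ≥ 11 → (11,12); next start ≥ 12 → (13,16); next start ≥ 16 → (16,17); next start ≥ 17 → (17,20).
Selected: (0,1) (5,6) (9,11) (11,12) (13,16) (16,17) (17,20)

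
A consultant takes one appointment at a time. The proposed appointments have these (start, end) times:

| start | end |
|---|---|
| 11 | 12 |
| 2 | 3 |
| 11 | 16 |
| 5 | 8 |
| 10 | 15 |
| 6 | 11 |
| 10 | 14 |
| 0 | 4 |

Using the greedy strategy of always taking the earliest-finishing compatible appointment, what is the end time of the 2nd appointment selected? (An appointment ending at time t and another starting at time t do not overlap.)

Order by finish time; keep every interval that doesn't clash with the previous kept one.
By end time: (2,3), (0,4), (5,8), (6,11), (11,12), (10,14), (10,15), (11,16).
Pick (2,3); next start ≥ 3 → (5,8); next start ≥ 8 → (11,12).
Selected: (2,3) (5,8) (11,12)

8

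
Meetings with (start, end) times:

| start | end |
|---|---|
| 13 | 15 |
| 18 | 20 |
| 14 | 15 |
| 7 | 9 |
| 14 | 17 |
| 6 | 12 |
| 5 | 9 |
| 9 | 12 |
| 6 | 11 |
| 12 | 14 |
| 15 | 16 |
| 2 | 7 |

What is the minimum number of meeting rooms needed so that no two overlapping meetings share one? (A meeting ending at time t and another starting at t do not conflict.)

The answer is the maximum number of intervals overlapping at any instant.
Events (time:±→running): 2:+→1 5:+→2 6:+→3 6:+→4 … peak 4.

4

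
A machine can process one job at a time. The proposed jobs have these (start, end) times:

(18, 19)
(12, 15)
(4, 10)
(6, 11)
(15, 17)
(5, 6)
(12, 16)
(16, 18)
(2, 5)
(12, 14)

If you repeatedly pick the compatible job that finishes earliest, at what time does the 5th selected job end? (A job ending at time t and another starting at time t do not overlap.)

17

By end time: (2,5), (5,6), (4,10), (6,11), (12,14), (12,15), (12,16), (15,17), (16,18), (18,19).
Pick (2,5); next start ≥ 5 → (5,6); next start ≥ 6 → (6,11); next start ≥ 11 → (12,14); next start ≥ 14 → (15,17); next start ≥ 17 → (18,19).
Selected: (2,5) (5,6) (6,11) (12,14) (15,17) (18,19)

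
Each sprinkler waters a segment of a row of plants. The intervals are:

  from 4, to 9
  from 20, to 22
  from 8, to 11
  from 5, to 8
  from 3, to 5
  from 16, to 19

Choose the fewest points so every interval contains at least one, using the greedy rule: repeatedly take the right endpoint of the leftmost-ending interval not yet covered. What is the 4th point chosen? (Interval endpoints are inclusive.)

Sort by right endpoint; whenever an interval is uncovered, place a point at its right end.
Sorted: [3,5] [5,8] [4,9] [8,11] [16,19] [20,22]
{[3,5],[5,8],[4,9]} hit by 5; {[8,11]} hit by 11; {[16,19]} hit by 19; {[20,22]} hit by 22.
Points: 5, 11, 19, 22 (4 total).

22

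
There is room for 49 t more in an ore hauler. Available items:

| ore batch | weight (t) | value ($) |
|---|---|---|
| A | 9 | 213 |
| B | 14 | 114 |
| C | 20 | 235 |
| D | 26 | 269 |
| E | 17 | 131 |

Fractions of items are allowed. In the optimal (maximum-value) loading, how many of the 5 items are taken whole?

2

Greedy by value/weight ratio, highest first.
Ratios (sorted): A 23.67, C 11.75, D 10.35, B 8.14, E 7.71
take A (9 @ 213); take C (20 @ 235); take 20/26 of D → 206.92. Capacity used 49/49.
2 item(s) taken whole; one partial (take 20/26 of D).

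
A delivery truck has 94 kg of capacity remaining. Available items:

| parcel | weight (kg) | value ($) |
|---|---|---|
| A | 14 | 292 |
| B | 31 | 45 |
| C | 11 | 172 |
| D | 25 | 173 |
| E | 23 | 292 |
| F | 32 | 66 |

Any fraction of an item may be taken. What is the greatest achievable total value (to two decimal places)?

Greedy by value/weight ratio, highest first.
Ratios (sorted): A 20.86, C 15.64, E 12.70, D 6.92, F 2.06, B 1.45
take A (14 @ 292); take C (11 @ 172); take E (23 @ 292); take D (25 @ 173); take 21/32 of F → 43.31. Capacity used 94/94.
Total value = 972.31

972.31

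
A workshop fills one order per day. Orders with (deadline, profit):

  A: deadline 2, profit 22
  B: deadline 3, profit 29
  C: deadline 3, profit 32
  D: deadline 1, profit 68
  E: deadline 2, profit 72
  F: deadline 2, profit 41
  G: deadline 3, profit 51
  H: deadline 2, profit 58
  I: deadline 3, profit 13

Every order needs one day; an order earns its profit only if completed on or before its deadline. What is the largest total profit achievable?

191

Take jobs in profit order; each goes to the latest open slot no later than its deadline.
Profit order: E=72 D=68 H=58 G=51 F=41 C=32 B=29 A=22 I=13
Assign: E→slot 2, D→slot 1, H skipped, G→slot 3, F skipped, C skipped, B skipped, A skipped, I skipped.
Slots: [1:D] [2:E] [3:G]
Profit = 68 + 72 + 51 = 191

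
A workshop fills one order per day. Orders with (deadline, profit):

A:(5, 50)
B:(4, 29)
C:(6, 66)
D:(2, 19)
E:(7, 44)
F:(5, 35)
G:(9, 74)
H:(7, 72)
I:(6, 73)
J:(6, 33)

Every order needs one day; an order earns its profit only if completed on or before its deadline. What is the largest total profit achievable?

447

By profit: G(d9,74), I(d6,73), H(d7,72), C(d6,66), A(d5,50), E(d7,44), F(d5,35), J(d6,33), B(d4,29), D(d2,19)
G→slot 9; I→slot 6; H→slot 7; C→slot 5; A→slot 4; E→slot 3; F→slot 2; J→slot 1; B skipped; D skipped.
Profit = 33 + 35 + 44 + 50 + 66 + 73 + 72 + 74 = 447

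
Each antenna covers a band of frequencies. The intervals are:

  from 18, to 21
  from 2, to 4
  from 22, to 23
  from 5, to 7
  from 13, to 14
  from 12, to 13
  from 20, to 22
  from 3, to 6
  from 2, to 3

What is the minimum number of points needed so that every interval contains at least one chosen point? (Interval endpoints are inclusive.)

By right end: [2,3]  [2,4]  [3,6]  [5,7]  [12,13]  [13,14]  [18,21]  [20,22]  [22,23]
[2,3] uncovered → point at 3; [5,7] uncovered → point at 7; [12,13] uncovered → point at 13; [18,21] uncovered → point at 21; [22,23] uncovered → point at 23.
Points: 3, 7, 13, 21, 23 (5 total).

5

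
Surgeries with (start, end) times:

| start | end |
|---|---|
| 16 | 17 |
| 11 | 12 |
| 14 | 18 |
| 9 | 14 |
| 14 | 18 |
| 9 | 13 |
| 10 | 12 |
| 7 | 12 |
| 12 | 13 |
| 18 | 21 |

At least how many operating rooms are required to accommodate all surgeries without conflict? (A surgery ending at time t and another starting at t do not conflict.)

Events (time:±→running): 7:+→1 9:+→2 9:+→3 10:+→4 11:+→5 … peak 5.

5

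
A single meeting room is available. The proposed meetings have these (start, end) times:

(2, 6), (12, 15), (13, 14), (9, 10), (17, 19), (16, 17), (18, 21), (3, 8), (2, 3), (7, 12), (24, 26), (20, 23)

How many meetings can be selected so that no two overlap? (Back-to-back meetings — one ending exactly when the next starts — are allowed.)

8

Sorted by end: (2,3)  (2,6)  (3,8)  (9,10)  (7,12)  (13,14)  (12,15)  (16,17)  (17,19)  (18,21)  (20,23)  (24,26)
take (2,3); skip (2,6); take (3,8); take (9,10); skip (7,12); take (13,14); take (16,17); take (17,19); skip (18,21); take (20,23); take (24,26).
Selected 8 meetings.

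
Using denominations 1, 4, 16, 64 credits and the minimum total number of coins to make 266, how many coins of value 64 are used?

4

266 − 4×64→10 − 2×4→2 − 2×1→0
Count of 64: 4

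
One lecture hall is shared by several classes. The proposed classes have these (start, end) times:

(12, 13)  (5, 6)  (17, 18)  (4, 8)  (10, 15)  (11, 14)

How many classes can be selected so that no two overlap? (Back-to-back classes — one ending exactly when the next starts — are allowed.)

Order by finish time; keep every interval that doesn't clash with the previous kept one.
Sorted by end: (5,6)  (4,8)  (12,13)  (11,14)  (10,15)  (17,18)
take (5,6); take (12,13); skip (11,14); skip (10,15); take (17,18).
Selected 3 classes.

3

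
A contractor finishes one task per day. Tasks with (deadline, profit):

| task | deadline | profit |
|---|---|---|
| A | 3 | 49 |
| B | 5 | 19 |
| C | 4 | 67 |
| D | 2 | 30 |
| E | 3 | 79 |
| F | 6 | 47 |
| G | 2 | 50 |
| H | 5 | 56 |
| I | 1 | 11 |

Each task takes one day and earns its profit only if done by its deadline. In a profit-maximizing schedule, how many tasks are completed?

6

Profit order: E=79 C=67 H=56 G=50 A=49 F=47 D=30 B=19 I=11
Assign: E→slot 3, C→slot 4, H→slot 5, G→slot 2, A→slot 1, F→slot 6, D skipped, B skipped, I skipped.
Slots: [1:A] [2:G] [3:E] [4:C] [5:H] [6:F]
6 of 9 scheduled.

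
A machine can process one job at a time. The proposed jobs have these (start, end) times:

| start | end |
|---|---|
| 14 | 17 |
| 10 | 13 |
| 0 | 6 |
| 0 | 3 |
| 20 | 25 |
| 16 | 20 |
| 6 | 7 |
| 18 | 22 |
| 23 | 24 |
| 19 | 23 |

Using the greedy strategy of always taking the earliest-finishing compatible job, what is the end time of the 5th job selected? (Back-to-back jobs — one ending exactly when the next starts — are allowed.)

22

Greedy by earliest finish: after sorting by end time, pick each interval compatible with the last pick.
By end time: (0,3), (0,6), (6,7), (10,13), (14,17), (16,20), (18,22), (19,23), (23,24), (20,25).
Pick (0,3); next start ≥ 3 → (6,7); next start ≥ 7 → (10,13); next start ≥ 13 → (14,17); next start ≥ 17 → (18,22); next start ≥ 22 → (23,24).
Selected: (0,3) (6,7) (10,13) (14,17) (18,22) (23,24)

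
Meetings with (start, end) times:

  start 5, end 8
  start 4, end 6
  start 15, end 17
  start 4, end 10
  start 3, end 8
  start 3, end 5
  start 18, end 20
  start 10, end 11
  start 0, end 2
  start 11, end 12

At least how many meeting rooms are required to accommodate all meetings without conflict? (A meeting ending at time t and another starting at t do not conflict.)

The answer is the maximum number of intervals overlapping at any instant.
Events (time:±→running): 0:+→1 2:-→0 3:+→1 3:+→2 4:+→3 4:+→4 … peak 4.

4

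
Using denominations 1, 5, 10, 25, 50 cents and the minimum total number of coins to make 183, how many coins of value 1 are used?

Greedy: take as many of the largest coin as possible, then repeat with the remainder.
183 − 3×50→33 − 1×25→8 − 1×5→3 − 3×1→0
Count of 1: 3

3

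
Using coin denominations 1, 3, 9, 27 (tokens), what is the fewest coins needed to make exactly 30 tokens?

2

30 − 1×27→3 − 1×3→0
Total coins = 1 + 1 = 2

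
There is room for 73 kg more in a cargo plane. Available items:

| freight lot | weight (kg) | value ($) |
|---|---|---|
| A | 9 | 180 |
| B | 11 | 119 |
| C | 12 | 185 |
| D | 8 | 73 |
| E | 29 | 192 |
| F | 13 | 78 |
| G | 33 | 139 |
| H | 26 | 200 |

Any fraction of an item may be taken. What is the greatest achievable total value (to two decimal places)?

Greedy by value/weight ratio, highest first.
Order: A (180/9=20.00) > C (185/12=15.42) > B (119/11=10.82) > D (73/8=9.12) > H (200/26=7.69) > E (192/29=6.62) > F (78/13=6.00) > G (139/33=4.21)
Fill: take A (9 @ 180) → take C (12 @ 185) → take B (11 @ 119) → take D (8 @ 73) → take H (26 @ 200) → take 7/29 of E → 46.34; 73/73 used.
Total value = 803.34

803.34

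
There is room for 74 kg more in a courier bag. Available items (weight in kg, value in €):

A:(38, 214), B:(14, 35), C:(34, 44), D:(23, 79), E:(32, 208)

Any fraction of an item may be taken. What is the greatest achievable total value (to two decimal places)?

Sort by value per unit weight and fill in that order.
Ratios (sorted): E 6.50, A 5.63, D 3.43, B 2.50, C 1.29
take E (32 @ 208); take A (38 @ 214); take 4/23 of D → 13.74. Capacity used 74/74.
Total value = 435.74

435.74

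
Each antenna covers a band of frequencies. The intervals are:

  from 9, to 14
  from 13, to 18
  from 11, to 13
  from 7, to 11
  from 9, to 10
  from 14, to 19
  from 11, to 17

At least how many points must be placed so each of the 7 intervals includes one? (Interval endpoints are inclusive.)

3

Sort by right endpoint; whenever an interval is uncovered, place a point at its right end.
By right end: [9,10]  [7,11]  [11,13]  [9,14]  [11,17]  [13,18]  [14,19]
[9,10] uncovered → point at 10; [11,13] uncovered → point at 13; [14,19] uncovered → point at 19.
Points: 10, 13, 19 (3 total).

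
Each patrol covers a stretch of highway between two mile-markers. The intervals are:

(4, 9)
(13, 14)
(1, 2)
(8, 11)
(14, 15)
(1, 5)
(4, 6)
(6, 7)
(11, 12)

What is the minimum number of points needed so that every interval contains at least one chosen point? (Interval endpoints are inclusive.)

By right end: [1,2]  [1,5]  [4,6]  [6,7]  [4,9]  [8,11]  [11,12]  [13,14]  [14,15]
[1,2] uncovered → point at 2; [4,6] uncovered → point at 6; [8,11] uncovered → point at 11; [13,14] uncovered → point at 14.
Points: 2, 6, 11, 14 (4 total).

4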